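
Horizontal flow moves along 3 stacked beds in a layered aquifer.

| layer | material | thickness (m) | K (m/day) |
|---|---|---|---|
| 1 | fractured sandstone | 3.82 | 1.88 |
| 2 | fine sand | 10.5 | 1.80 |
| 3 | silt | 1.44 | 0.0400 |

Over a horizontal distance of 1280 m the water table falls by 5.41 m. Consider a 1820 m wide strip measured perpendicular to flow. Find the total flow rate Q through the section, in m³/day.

201

Flow is parallel to layering, so each bed carries its own Darcy discharge and the transmissivities add.
Σ(K_i·b_i) = 1.88×3.82 + 1.80×10.5 + 0.0400×1.44 = 26.14 m²/day.
Hydraulic gradient i = Δh / L = 5.41 / 1280 = 0.004227.
Q = Σ(K_i·b_i) · W · i = 26.14 × 1820 × 0.004227 = 201.1 m³/day.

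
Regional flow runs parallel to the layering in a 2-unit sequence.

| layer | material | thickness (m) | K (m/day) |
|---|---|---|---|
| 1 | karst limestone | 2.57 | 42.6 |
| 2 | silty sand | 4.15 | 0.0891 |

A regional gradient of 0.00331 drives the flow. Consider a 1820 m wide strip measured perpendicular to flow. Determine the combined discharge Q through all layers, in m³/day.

662

Flow is parallel to layering, so each bed carries its own Darcy discharge and the transmissivities add.
Σ(K_i·b_i) = 42.6×2.57 + 0.0891×4.15 = 109.9 m²/day.
Hydraulic gradient i = 0.00331.
Q = Σ(K_i·b_i) · W · i = 109.9 × 1820 × 0.003310 = 661.8 m³/day.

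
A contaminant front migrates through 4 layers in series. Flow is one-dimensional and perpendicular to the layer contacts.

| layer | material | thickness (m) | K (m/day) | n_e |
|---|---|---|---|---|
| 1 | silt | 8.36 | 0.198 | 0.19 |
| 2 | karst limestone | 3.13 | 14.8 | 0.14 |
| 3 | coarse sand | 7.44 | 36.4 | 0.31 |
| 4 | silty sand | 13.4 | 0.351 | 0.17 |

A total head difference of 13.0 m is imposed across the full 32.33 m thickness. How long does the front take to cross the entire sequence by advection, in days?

41.1

With flow normal to the layers, continuity requires the same specific discharge q through every layer.
Σ(b_i/K_i) = 8.36/0.198 + 3.13/14.8 + 7.44/36.4 + 13.4/0.351 = 80.81 d.
q = Δh / Σ(b_i/K_i) = 13.0 / 80.81 = 0.1609 m/day.
In each layer the seepage velocity is v_i = q/n_i, so the layer transit time is t_i = b_i·n_i / q:
  layer 1 (silt): t_1 = 8.36 × 0.19 / 0.1609 = 9.874 d
  layer 2 (karst limestone): t_2 = 3.13 × 0.14 / 0.1609 = 2.724 d
  layer 3 (coarse sand): t_3 = 7.44 × 0.31 / 0.1609 = 14.34 d
  layer 4 (silty sand): t_4 = 13.4 × 0.17 / 0.1609 = 14.16 d
Total t = Σ t_i = 41.10 days.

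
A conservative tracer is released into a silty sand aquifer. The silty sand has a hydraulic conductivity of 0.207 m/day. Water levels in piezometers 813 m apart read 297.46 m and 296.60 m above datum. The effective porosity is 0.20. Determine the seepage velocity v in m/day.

0.00109

Hydraulic gradient i = (297.46 − 296.60) / 813 = 0.86 / 813 = 0.001058.
Darcy flux q = K · i = 0.2070 × 0.001058 = 0.0002190 m/day.
Seepage velocity v = q / n_e = 0.0002190 / 0.20 = 0.001095 m/day.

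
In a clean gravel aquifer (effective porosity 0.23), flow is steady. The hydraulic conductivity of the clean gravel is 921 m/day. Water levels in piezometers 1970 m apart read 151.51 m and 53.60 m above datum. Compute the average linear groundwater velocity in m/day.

Hydraulic gradient i = (151.51 − 53.60) / 1970 = 97.91 / 1970 = 0.04970.
Darcy flux q = K · i = 921.0 × 0.04970 = 45.77 m/day.
Seepage velocity v = q / n_e = 45.77 / 0.23 = 199.0 m/day.

199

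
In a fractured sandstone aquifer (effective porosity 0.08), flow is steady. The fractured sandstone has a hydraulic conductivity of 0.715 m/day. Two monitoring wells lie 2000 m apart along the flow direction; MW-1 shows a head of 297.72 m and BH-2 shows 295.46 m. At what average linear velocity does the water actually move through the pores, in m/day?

0.0101

Hydraulic gradient i = (297.72 − 295.46) / 2000 = 2.26 / 2000 = 0.001130.
Darcy flux q = K · i = 0.7150 × 0.001130 = 0.0008079 m/day.
Seepage velocity v = q / n_e = 0.0008079 / 0.08 = 0.01010 m/day.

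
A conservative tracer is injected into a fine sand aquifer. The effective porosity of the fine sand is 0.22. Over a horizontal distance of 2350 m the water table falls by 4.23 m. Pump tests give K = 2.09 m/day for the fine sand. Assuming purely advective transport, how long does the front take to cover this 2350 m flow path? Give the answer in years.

Hydraulic gradient i = Δh / L = 4.23 / 2350 = 0.001800.
Darcy flux q = K · i = 2.090 × 0.001800 = 0.003762 m/day.
Seepage velocity v = q / n_e = 0.003762 / 0.22 = 0.01710 m/day.
Travel time t = L / v = 2350 / 0.01710 = 1.374e+05 days = 376.3 years.

376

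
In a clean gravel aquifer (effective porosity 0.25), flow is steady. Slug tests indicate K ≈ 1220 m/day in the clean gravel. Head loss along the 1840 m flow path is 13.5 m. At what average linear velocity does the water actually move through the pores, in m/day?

35.8

Hydraulic gradient i = Δh / L = 13.5 / 1840 = 0.007337.
Darcy flux q = K · i = 1220 × 0.007337 = 8.951 m/day.
Seepage velocity v = q / n_e = 8.951 / 0.25 = 35.80 m/day.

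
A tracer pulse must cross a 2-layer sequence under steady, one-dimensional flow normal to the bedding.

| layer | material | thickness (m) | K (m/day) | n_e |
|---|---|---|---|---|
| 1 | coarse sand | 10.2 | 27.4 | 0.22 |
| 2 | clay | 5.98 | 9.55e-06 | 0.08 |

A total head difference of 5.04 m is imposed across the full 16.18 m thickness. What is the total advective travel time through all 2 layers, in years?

With flow normal to the layers, continuity requires the same specific discharge q through every layer.
Σ(b_i/K_i) = 10.2/27.4 + 5.98/9.55e-06 = 6.262e+05 d.
q = Δh / Σ(b_i/K_i) = 5.04 / 6.262e+05 = 8.049e-06 m/day.
In each layer the seepage velocity is v_i = q/n_i, so the layer transit time is t_i = b_i·n_i / q:
  layer 1 (coarse sand): t_1 = 10.2 × 0.22 / 8.049e-06 = 2.788e+05 d
  layer 2 (clay): t_2 = 5.98 × 0.08 / 8.049e-06 = 59437 d
Total t = Σ t_i = 3.382e+05 days = 926.0 years.

926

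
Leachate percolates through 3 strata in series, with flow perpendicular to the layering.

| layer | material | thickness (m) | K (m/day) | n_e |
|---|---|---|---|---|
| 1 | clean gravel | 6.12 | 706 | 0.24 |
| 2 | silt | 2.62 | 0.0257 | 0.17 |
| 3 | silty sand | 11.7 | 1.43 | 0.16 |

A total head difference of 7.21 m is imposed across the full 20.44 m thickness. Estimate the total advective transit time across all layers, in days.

57.8

With flow normal to the layers, continuity requires the same specific discharge q through every layer.
Σ(b_i/K_i) = 6.12/706 + 2.62/0.0257 + 11.7/1.43 = 110.1 d.
q = Δh / Σ(b_i/K_i) = 7.21 / 110.1 = 0.06546 m/day.
In each layer the seepage velocity is v_i = q/n_i, so the layer transit time is t_i = b_i·n_i / q:
  layer 1 (clean gravel): t_1 = 6.12 × 0.24 / 0.06546 = 22.44 d
  layer 2 (silt): t_2 = 2.62 × 0.17 / 0.06546 = 6.804 d
  layer 3 (silty sand): t_3 = 11.7 × 0.16 / 0.06546 = 28.60 d
Total t = Σ t_i = 57.84 days.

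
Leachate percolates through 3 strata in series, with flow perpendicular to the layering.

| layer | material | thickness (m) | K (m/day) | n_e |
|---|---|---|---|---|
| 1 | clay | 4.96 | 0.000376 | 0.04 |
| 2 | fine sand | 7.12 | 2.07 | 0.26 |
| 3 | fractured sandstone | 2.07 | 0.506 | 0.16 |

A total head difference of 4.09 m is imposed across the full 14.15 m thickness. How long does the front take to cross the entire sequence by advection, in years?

With flow normal to the layers, continuity requires the same specific discharge q through every layer.
Σ(b_i/K_i) = 4.96/0.000376 + 7.12/2.07 + 2.07/0.506 = 13199 d.
q = Δh / Σ(b_i/K_i) = 4.09 / 13199 = 0.0003099 m/day.
In each layer the seepage velocity is v_i = q/n_i, so the layer transit time is t_i = b_i·n_i / q:
  layer 1 (clay): t_1 = 4.96 × 0.04 / 0.0003099 = 640.3 d
  layer 2 (fine sand): t_2 = 7.12 × 0.26 / 0.0003099 = 5974 d
  layer 3 (fractured sandstone): t_3 = 2.07 × 0.16 / 0.0003099 = 1069 d
Total t = Σ t_i = 7683 days = 21.04 years.

21.0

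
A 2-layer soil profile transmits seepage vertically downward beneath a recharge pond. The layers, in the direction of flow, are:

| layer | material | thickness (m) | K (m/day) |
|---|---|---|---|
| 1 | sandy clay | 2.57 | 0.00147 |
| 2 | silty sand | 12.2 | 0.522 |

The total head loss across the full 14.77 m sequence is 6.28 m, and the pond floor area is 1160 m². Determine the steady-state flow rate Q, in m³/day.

Flow is perpendicular to layering, so the layers act in series and the equivalent K is the thickness-weighted harmonic mean.
Total thickness L = 2.57 + 12.2 = 14.77 m.
Σ(b_i/K_i) = 2.57/0.00147 + 12.2/0.522 = 1772 d.
K_eq = L / Σ(b_i/K_i) = 14.77 / 1772 = 0.008337 m/day.
Q = K_eq · A · (Δh/L) = 0.008337 × 1160 × (6.28/14.77) = 4.112 m³/day.

4.11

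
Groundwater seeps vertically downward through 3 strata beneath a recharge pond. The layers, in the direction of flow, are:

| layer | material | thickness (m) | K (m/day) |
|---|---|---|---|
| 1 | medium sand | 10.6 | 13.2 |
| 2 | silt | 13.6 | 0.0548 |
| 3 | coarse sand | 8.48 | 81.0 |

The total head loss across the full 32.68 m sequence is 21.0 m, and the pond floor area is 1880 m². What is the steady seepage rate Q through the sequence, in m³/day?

159

Flow is perpendicular to layering, so the layers act in series and the equivalent K is the thickness-weighted harmonic mean.
Total thickness L = 10.6 + 13.6 + 8.48 = 32.68 m.
Σ(b_i/K_i) = 10.6/13.2 + 13.6/0.0548 + 8.48/81.0 = 249.1 d.
K_eq = L / Σ(b_i/K_i) = 32.68 / 249.1 = 0.1312 m/day.
Q = K_eq · A · (Δh/L) = 0.1312 × 1880 × (21.0/32.68) = 158.5 m³/day.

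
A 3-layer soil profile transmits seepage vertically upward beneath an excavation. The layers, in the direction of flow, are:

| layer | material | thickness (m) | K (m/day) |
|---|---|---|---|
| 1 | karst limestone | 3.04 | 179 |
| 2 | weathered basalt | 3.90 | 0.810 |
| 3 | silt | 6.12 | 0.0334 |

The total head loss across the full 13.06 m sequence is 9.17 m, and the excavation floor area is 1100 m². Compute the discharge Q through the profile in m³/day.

Flow is perpendicular to layering, so the layers act in series and the equivalent K is the thickness-weighted harmonic mean.
Total thickness L = 3.04 + 3.90 + 6.12 = 13.06 m.
Σ(b_i/K_i) = 3.04/179 + 3.90/0.810 + 6.12/0.0334 = 188.1 d.
K_eq = L / Σ(b_i/K_i) = 13.06 / 188.1 = 0.06944 m/day.
Q = K_eq · A · (Δh/L) = 0.06944 × 1100 × (9.17/13.06) = 53.64 m³/day.

53.6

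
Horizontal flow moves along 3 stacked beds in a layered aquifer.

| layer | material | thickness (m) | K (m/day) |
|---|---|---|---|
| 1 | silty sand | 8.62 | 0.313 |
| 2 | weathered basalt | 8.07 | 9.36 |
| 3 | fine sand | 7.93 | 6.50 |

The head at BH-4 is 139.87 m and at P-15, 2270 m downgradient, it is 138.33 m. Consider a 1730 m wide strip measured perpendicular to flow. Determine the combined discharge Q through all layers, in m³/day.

Flow is parallel to layering, so each bed carries its own Darcy discharge and the transmissivities add.
Σ(K_i·b_i) = 0.313×8.62 + 9.36×8.07 + 6.50×7.93 = 129.8 m²/day.
Hydraulic gradient i = (139.87 − 138.33) / 2270 = 1.54 / 2270 = 0.0006784.
Q = Σ(K_i·b_i) · W · i = 129.8 × 1730 × 0.0006784 = 152.3 m³/day.

152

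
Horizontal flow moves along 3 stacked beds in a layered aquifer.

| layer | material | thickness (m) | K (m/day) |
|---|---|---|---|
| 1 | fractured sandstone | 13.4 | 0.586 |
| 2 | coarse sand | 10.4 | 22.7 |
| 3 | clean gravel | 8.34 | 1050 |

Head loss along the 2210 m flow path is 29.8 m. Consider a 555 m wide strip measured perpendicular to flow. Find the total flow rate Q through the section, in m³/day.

Flow is parallel to layering, so each bed carries its own Darcy discharge and the transmissivities add.
Σ(K_i·b_i) = 0.586×13.4 + 22.7×10.4 + 1050×8.34 = 9001 m²/day.
Hydraulic gradient i = Δh / L = 29.8 / 2210 = 0.01348.
Q = Σ(K_i·b_i) · W · i = 9001 × 555 × 0.01348 = 67360 m³/day.

67400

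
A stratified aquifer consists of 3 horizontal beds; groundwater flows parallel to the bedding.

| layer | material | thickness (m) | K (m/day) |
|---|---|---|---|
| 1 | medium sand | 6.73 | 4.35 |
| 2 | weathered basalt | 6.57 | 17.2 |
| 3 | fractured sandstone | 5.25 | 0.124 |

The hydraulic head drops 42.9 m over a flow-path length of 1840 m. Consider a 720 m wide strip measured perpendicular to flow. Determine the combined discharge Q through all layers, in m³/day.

2400

Flow is parallel to layering, so each bed carries its own Darcy discharge and the transmissivities add.
Σ(K_i·b_i) = 4.35×6.73 + 17.2×6.57 + 0.124×5.25 = 142.9 m²/day.
Hydraulic gradient i = Δh / L = 42.9 / 1840 = 0.02332.
Q = Σ(K_i·b_i) · W · i = 142.9 × 720 × 0.02332 = 2399 m³/day.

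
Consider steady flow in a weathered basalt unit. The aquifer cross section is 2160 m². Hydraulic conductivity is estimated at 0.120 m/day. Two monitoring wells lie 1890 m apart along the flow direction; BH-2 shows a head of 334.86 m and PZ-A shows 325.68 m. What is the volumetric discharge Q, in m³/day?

Hydraulic gradient i = (334.86 − 325.68) / 1890 = 9.18 / 1890 = 0.004857.
Darcy's law: Q = K · A · i = 0.1200 × 2160 × 0.004857 = 1.259 m³/day.

1.26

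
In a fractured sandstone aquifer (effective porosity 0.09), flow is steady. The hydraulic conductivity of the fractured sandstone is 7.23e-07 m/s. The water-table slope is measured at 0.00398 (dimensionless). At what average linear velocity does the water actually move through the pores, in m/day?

0.00276

Convert K: 7.23e-07 m/s × 86400 = 0.06247 m/day.
Hydraulic gradient i = 0.00398.
Darcy flux q = K · i = 0.06247 × 0.003980 = 0.0002486 m/day.
Seepage velocity v = q / n_e = 0.0002486 / 0.09 = 0.002762 m/day.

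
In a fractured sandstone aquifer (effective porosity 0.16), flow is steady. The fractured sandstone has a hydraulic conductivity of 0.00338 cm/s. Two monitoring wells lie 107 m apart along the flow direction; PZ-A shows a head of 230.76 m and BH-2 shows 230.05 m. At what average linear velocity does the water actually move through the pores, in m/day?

0.121

Convert K: 0.00338 cm/s × 864 = 2.920 m/day.
Hydraulic gradient i = (230.76 − 230.05) / 107 = 0.71 / 107 = 0.006636.
Darcy flux q = K · i = 2.920 × 0.006636 = 0.01938 m/day.
Seepage velocity v = q / n_e = 0.01938 / 0.16 = 0.1211 m/day.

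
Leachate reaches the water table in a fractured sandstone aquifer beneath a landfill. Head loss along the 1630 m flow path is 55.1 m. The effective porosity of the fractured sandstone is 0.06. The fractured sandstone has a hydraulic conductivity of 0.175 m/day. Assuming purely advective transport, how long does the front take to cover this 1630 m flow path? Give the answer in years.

Hydraulic gradient i = Δh / L = 55.1 / 1630 = 0.03380.
Darcy flux q = K · i = 0.1750 × 0.03380 = 0.005916 m/day.
Seepage velocity v = q / n_e = 0.005916 / 0.06 = 0.09859 m/day.
Travel time t = L / v = 1630 / 0.09859 = 16532 days = 45.26 years.

45.3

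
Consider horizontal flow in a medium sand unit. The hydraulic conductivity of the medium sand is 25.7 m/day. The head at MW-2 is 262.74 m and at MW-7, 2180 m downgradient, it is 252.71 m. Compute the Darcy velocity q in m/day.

Hydraulic gradient i = (262.74 − 252.71) / 2180 = 10.03 / 2180 = 0.004601.
Specific discharge q = K · i = 25.70 × 0.004601 = 0.1182 m/day.

0.118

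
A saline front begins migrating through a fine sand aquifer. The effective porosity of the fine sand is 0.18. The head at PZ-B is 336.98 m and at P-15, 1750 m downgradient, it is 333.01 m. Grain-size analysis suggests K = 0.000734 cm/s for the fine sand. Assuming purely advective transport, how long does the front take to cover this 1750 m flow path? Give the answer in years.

Convert K: 0.000734 cm/s × 864 = 0.6342 m/day.
Hydraulic gradient i = (336.98 − 333.01) / 1750 = 3.97 / 1750 = 0.002269.
Darcy flux q = K · i = 0.6342 × 0.002269 = 0.001439 m/day.
Seepage velocity v = q / n_e = 0.001439 / 0.18 = 0.007993 m/day.
Travel time t = L / v = 1750 / 0.007993 = 2.190e+05 days = 599.5 years.

599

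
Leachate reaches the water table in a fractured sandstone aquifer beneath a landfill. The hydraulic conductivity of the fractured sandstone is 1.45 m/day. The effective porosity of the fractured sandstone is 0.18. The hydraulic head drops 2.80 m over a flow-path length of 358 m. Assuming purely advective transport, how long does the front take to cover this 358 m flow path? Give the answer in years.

15.6

Hydraulic gradient i = Δh / L = 2.80 / 358 = 0.007821.
Darcy flux q = K · i = 1.450 × 0.007821 = 0.01134 m/day.
Seepage velocity v = q / n_e = 0.01134 / 0.18 = 0.06300 m/day.
Travel time t = L / v = 358 / 0.06300 = 5682 days = 15.56 years.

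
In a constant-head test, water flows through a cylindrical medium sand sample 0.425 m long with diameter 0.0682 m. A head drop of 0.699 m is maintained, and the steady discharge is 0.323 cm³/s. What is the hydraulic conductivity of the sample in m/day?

4.64

Cross-sectional area A = π·(d/2)² = π × (0.0682/2)² = 0.003653 m².
Convert discharge: 0.323 cm³/s = 3.230e-07 m³/s.
Darcy's law rearranged: K = Q·L / (A·Δh) = 3.230e-07 × 0.425 / (0.003653 × 0.699) = 5.376e-05 m/s = 4.645 m/day.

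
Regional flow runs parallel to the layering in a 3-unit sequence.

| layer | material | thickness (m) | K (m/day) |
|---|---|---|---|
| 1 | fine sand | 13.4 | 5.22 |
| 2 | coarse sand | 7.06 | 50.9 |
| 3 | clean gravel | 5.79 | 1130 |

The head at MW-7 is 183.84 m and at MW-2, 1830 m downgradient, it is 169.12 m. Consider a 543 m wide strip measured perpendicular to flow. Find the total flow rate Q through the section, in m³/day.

Flow is parallel to layering, so each bed carries its own Darcy discharge and the transmissivities add.
Σ(K_i·b_i) = 5.22×13.4 + 50.9×7.06 + 1130×5.79 = 6972 m²/day.
Hydraulic gradient i = (183.84 − 169.12) / 1830 = 14.72 / 1830 = 0.008044.
Q = Σ(K_i·b_i) · W · i = 6972 × 543 × 0.008044 = 30452 m³/day.

30500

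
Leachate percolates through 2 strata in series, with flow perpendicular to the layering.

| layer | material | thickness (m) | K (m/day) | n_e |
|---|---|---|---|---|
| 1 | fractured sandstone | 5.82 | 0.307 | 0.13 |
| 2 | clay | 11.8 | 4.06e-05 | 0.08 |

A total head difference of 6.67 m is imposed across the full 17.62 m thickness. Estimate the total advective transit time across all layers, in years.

With flow normal to the layers, continuity requires the same specific discharge q through every layer.
Σ(b_i/K_i) = 5.82/0.307 + 11.8/4.06e-05 = 2.907e+05 d.
q = Δh / Σ(b_i/K_i) = 6.67 / 2.907e+05 = 2.295e-05 m/day.
In each layer the seepage velocity is v_i = q/n_i, so the layer transit time is t_i = b_i·n_i / q:
  layer 1 (fractured sandstone): t_1 = 5.82 × 0.13 / 2.295e-05 = 32970 d
  layer 2 (clay): t_2 = 11.8 × 0.08 / 2.295e-05 = 41137 d
Total t = Σ t_i = 74107 days = 202.9 years.

203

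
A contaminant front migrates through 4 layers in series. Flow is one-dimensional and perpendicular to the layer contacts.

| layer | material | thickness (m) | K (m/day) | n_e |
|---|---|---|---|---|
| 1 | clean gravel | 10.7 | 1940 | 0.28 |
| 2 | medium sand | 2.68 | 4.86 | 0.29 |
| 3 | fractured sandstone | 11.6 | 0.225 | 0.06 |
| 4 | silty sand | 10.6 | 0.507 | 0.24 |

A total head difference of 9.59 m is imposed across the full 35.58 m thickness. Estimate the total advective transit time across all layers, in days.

With flow normal to the layers, continuity requires the same specific discharge q through every layer.
Σ(b_i/K_i) = 10.7/1940 + 2.68/4.86 + 11.6/0.225 + 10.6/0.507 = 73.02 d.
q = Δh / Σ(b_i/K_i) = 9.59 / 73.02 = 0.1313 m/day.
In each layer the seepage velocity is v_i = q/n_i, so the layer transit time is t_i = b_i·n_i / q:
  layer 1 (clean gravel): t_1 = 10.7 × 0.28 / 0.1313 = 22.81 d
  layer 2 (medium sand): t_2 = 2.68 × 0.29 / 0.1313 = 5.918 d
  layer 3 (fractured sandstone): t_3 = 11.6 × 0.06 / 0.1313 = 5.299 d
  layer 4 (silty sand): t_4 = 10.6 × 0.24 / 0.1313 = 19.37 d
Total t = Σ t_i = 53.40 days.

53.4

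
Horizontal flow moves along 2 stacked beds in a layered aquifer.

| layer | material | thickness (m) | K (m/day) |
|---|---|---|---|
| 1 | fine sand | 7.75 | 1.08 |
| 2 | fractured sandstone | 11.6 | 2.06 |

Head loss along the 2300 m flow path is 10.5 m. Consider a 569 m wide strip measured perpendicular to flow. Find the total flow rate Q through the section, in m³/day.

Flow is parallel to layering, so each bed carries its own Darcy discharge and the transmissivities add.
Σ(K_i·b_i) = 1.08×7.75 + 2.06×11.6 = 32.27 m²/day.
Hydraulic gradient i = Δh / L = 10.5 / 2300 = 0.004565.
Q = Σ(K_i·b_i) · W · i = 32.27 × 569 × 0.004565 = 83.81 m³/day.

83.8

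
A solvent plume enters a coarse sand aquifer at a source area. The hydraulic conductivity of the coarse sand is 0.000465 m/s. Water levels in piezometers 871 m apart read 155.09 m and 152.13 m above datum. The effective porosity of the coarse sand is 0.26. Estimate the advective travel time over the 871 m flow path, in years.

Convert K: 0.000465 m/s × 86400 = 40.18 m/day.
Hydraulic gradient i = (155.09 − 152.13) / 871 = 2.96 / 871 = 0.003398.
Darcy flux q = K · i = 40.18 × 0.003398 = 0.1365 m/day.
Seepage velocity v = q / n_e = 0.1365 / 0.26 = 0.5251 m/day.
Travel time t = L / v = 871 / 0.5251 = 1659 days = 4.541 years.

4.54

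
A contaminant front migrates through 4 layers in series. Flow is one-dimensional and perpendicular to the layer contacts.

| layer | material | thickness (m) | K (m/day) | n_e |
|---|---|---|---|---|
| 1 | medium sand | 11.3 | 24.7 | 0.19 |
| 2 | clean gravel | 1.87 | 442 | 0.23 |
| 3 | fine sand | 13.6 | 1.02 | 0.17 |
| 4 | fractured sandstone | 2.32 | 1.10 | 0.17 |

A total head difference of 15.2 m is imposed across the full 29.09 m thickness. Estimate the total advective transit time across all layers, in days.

With flow normal to the layers, continuity requires the same specific discharge q through every layer.
Σ(b_i/K_i) = 11.3/24.7 + 1.87/442 + 13.6/1.02 + 2.32/1.10 = 15.90 d.
q = Δh / Σ(b_i/K_i) = 15.2 / 15.90 = 0.9557 m/day.
In each layer the seepage velocity is v_i = q/n_i, so the layer transit time is t_i = b_i·n_i / q:
  layer 1 (medium sand): t_1 = 11.3 × 0.19 / 0.9557 = 2.246 d
  layer 2 (clean gravel): t_2 = 1.87 × 0.23 / 0.9557 = 0.4500 d
  layer 3 (fine sand): t_3 = 13.6 × 0.17 / 0.9557 = 2.419 d
  layer 4 (fractured sandstone): t_4 = 2.32 × 0.17 / 0.9557 = 0.4127 d
Total t = Σ t_i = 5.528 days.

5.53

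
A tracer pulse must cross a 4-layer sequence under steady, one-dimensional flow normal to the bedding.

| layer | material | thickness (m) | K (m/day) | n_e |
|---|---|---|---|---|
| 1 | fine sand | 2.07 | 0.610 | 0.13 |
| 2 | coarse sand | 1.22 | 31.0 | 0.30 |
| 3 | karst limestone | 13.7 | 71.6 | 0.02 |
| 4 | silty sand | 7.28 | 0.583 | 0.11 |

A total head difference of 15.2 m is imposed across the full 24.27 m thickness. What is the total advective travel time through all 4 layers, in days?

With flow normal to the layers, continuity requires the same specific discharge q through every layer.
Σ(b_i/K_i) = 2.07/0.610 + 1.22/31.0 + 13.7/71.6 + 7.28/0.583 = 16.11 d.
q = Δh / Σ(b_i/K_i) = 15.2 / 16.11 = 0.9434 m/day.
In each layer the seepage velocity is v_i = q/n_i, so the layer transit time is t_i = b_i·n_i / q:
  layer 1 (fine sand): t_1 = 2.07 × 0.13 / 0.9434 = 0.2852 d
  layer 2 (coarse sand): t_2 = 1.22 × 0.30 / 0.9434 = 0.3879 d
  layer 3 (karst limestone): t_3 = 13.7 × 0.02 / 0.9434 = 0.2904 d
  layer 4 (silty sand): t_4 = 7.28 × 0.11 / 0.9434 = 0.8488 d
Total t = Σ t_i = 1.812 days.

1.81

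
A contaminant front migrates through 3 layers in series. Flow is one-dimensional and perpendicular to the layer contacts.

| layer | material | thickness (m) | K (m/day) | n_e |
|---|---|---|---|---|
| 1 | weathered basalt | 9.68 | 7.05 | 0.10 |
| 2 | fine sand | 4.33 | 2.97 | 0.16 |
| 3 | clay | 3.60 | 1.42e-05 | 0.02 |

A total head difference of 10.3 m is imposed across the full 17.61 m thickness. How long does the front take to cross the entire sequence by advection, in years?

With flow normal to the layers, continuity requires the same specific discharge q through every layer.
Σ(b_i/K_i) = 9.68/7.05 + 4.33/2.97 + 3.60/1.42e-05 = 2.535e+05 d.
q = Δh / Σ(b_i/K_i) = 10.3 / 2.535e+05 = 4.063e-05 m/day.
In each layer the seepage velocity is v_i = q/n_i, so the layer transit time is t_i = b_i·n_i / q:
  layer 1 (weathered basalt): t_1 = 9.68 × 0.10 / 4.063e-05 = 23826 d
  layer 2 (fine sand): t_2 = 4.33 × 0.16 / 4.063e-05 = 17053 d
  layer 3 (clay): t_3 = 3.60 × 0.02 / 4.063e-05 = 1772 d
Total t = Σ t_i = 42651 days = 116.8 years.

117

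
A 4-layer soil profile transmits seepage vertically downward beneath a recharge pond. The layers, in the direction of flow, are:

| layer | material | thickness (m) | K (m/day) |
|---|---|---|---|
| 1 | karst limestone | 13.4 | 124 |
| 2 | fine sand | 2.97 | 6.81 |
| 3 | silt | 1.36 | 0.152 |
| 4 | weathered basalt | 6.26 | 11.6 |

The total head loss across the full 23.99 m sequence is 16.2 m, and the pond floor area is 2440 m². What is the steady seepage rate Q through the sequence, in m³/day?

Flow is perpendicular to layering, so the layers act in series and the equivalent K is the thickness-weighted harmonic mean.
Total thickness L = 13.4 + 2.97 + 1.36 + 6.26 = 23.99 m.
Σ(b_i/K_i) = 13.4/124 + 2.97/6.81 + 1.36/0.152 + 6.26/11.6 = 10.03 d.
K_eq = L / Σ(b_i/K_i) = 23.99 / 10.03 = 2.392 m/day.
Q = K_eq · A · (Δh/L) = 2.392 × 2440 × (16.2/23.99) = 3941 m³/day.

3940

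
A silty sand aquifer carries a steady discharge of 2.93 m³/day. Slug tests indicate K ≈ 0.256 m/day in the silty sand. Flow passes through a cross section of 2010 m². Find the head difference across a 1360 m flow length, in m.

From Q = K·A·i, i = Q / (K·A) = 2.93 / (0.2560 × 2010) = 0.005694.
Head loss Δh = i · L = 0.005694 × 1360 = 7.744 m.

7.74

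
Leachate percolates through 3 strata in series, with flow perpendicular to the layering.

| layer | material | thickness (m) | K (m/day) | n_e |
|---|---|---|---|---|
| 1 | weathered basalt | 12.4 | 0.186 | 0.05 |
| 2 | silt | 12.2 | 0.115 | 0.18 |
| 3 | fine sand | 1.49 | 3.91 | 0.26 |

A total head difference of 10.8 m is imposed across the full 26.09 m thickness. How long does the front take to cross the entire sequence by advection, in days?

51.4

With flow normal to the layers, continuity requires the same specific discharge q through every layer.
Σ(b_i/K_i) = 12.4/0.186 + 12.2/0.115 + 1.49/3.91 = 173.1 d.
q = Δh / Σ(b_i/K_i) = 10.8 / 173.1 = 0.06238 m/day.
In each layer the seepage velocity is v_i = q/n_i, so the layer transit time is t_i = b_i·n_i / q:
  layer 1 (weathered basalt): t_1 = 12.4 × 0.05 / 0.06238 = 9.939 d
  layer 2 (silt): t_2 = 12.2 × 0.18 / 0.06238 = 35.20 d
  layer 3 (fine sand): t_3 = 1.49 × 0.26 / 0.06238 = 6.210 d
Total t = Σ t_i = 51.35 days.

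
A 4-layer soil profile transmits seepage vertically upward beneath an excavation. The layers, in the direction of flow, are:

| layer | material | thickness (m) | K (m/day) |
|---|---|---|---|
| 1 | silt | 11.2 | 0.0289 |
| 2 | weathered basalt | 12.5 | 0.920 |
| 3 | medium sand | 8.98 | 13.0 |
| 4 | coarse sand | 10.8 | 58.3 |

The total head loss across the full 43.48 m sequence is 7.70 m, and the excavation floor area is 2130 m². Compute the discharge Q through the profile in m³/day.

40.8

Flow is perpendicular to layering, so the layers act in series and the equivalent K is the thickness-weighted harmonic mean.
Total thickness L = 11.2 + 12.5 + 8.98 + 10.8 = 43.48 m.
Σ(b_i/K_i) = 11.2/0.0289 + 12.5/0.920 + 8.98/13.0 + 10.8/58.3 = 402.0 d.
K_eq = L / Σ(b_i/K_i) = 43.48 / 402.0 = 0.1082 m/day.
Q = K_eq · A · (Δh/L) = 0.1082 × 2130 × (7.70/43.48) = 40.80 m³/day.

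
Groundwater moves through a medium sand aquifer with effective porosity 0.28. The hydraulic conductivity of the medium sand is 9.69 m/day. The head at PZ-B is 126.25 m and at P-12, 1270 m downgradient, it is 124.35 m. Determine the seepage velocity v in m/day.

Hydraulic gradient i = (126.25 − 124.35) / 1270 = 1.9 / 1270 = 0.001496.
Darcy flux q = K · i = 9.690 × 0.001496 = 0.01450 m/day.
Seepage velocity v = q / n_e = 0.01450 / 0.28 = 0.05177 m/day.

0.0518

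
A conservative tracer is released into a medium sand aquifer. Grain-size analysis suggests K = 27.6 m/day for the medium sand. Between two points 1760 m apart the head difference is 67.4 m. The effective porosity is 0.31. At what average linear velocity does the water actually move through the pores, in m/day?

Hydraulic gradient i = Δh / L = 67.4 / 1760 = 0.03830.
Darcy flux q = K · i = 27.60 × 0.03830 = 1.057 m/day.
Seepage velocity v = q / n_e = 1.057 / 0.31 = 3.410 m/day.

3.41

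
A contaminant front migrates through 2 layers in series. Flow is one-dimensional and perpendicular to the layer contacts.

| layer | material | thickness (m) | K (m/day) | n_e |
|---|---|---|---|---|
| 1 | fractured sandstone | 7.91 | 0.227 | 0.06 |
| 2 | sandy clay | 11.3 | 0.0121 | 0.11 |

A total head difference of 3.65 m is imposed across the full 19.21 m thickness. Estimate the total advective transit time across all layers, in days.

With flow normal to the layers, continuity requires the same specific discharge q through every layer.
Σ(b_i/K_i) = 7.91/0.227 + 11.3/0.0121 = 968.7 d.
q = Δh / Σ(b_i/K_i) = 3.65 / 968.7 = 0.003768 m/day.
In each layer the seepage velocity is v_i = q/n_i, so the layer transit time is t_i = b_i·n_i / q:
  layer 1 (fractured sandstone): t_1 = 7.91 × 0.06 / 0.003768 = 126.0 d
  layer 2 (sandy clay): t_2 = 11.3 × 0.11 / 0.003768 = 329.9 d
Total t = Σ t_i = 455.9 days.

456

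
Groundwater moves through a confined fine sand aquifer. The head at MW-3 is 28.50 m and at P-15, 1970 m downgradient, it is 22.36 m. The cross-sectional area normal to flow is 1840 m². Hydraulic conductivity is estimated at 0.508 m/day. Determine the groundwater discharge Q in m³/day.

2.91

Hydraulic gradient i = (28.50 − 22.36) / 1970 = 6.14 / 1970 = 0.003117.
Darcy's law: Q = K · A · i = 0.5080 × 1840 × 0.003117 = 2.913 m³/day.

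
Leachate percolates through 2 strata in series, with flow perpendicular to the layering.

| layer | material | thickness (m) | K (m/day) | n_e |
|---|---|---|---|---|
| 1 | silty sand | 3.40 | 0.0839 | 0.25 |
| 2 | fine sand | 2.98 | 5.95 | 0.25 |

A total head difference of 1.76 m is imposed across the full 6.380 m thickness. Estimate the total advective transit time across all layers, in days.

37.2

With flow normal to the layers, continuity requires the same specific discharge q through every layer.
Σ(b_i/K_i) = 3.40/0.0839 + 2.98/5.95 = 41.03 d.
q = Δh / Σ(b_i/K_i) = 1.76 / 41.03 = 0.04290 m/day.
In each layer the seepage velocity is v_i = q/n_i, so the layer transit time is t_i = b_i·n_i / q:
  layer 1 (silty sand): t_1 = 3.40 × 0.25 / 0.04290 = 19.81 d
  layer 2 (fine sand): t_2 = 2.98 × 0.25 / 0.04290 = 17.37 d
Total t = Σ t_i = 37.18 days.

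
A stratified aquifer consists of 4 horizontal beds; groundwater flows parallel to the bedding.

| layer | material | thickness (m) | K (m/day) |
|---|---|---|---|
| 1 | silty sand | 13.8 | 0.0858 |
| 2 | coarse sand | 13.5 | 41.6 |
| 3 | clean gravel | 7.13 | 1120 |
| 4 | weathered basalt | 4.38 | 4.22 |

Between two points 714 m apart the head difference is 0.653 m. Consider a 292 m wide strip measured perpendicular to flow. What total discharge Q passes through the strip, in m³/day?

2290

Flow is parallel to layering, so each bed carries its own Darcy discharge and the transmissivities add.
Σ(K_i·b_i) = 0.0858×13.8 + 41.6×13.5 + 1120×7.13 + 4.22×4.38 = 8567 m²/day.
Hydraulic gradient i = Δh / L = 0.653 / 714 = 0.0009146.
Q = Σ(K_i·b_i) · W · i = 8567 × 292 × 0.0009146 = 2288 m³/day.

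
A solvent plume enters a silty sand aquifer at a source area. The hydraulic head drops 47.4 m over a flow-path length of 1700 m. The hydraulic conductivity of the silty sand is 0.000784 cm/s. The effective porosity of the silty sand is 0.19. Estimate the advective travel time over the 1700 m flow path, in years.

46.8

Convert K: 0.000784 cm/s × 864 = 0.6774 m/day.
Hydraulic gradient i = Δh / L = 47.4 / 1700 = 0.02788.
Darcy flux q = K · i = 0.6774 × 0.02788 = 0.01889 m/day.
Seepage velocity v = q / n_e = 0.01889 / 0.19 = 0.09940 m/day.
Travel time t = L / v = 1700 / 0.09940 = 17102 days = 46.82 years.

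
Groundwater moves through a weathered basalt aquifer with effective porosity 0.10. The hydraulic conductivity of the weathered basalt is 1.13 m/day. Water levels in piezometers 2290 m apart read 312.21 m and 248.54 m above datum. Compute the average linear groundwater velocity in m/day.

Hydraulic gradient i = (312.21 − 248.54) / 2290 = 63.67 / 2290 = 0.02780.
Darcy flux q = K · i = 1.130 × 0.02780 = 0.03142 m/day.
Seepage velocity v = q / n_e = 0.03142 / 0.10 = 0.3142 m/day.

0.314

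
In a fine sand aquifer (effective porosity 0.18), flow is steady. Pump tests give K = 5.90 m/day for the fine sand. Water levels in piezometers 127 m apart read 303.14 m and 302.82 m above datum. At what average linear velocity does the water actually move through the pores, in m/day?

0.0826

Hydraulic gradient i = (303.14 − 302.82) / 127 = 0.32 / 127 = 0.002520.
Darcy flux q = K · i = 5.900 × 0.002520 = 0.01487 m/day.
Seepage velocity v = q / n_e = 0.01487 / 0.18 = 0.08259 m/day.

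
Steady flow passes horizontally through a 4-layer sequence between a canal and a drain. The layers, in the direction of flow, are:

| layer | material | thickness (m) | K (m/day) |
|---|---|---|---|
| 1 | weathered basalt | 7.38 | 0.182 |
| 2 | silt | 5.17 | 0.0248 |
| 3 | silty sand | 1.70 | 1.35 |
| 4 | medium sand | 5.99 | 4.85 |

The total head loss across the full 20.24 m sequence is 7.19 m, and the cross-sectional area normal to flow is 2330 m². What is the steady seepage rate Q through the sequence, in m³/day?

66.6

Flow is perpendicular to layering, so the layers act in series and the equivalent K is the thickness-weighted harmonic mean.
Total thickness L = 7.38 + 5.17 + 1.70 + 5.99 = 20.24 m.
Σ(b_i/K_i) = 7.38/0.182 + 5.17/0.0248 + 1.70/1.35 + 5.99/4.85 = 251.5 d.
K_eq = L / Σ(b_i/K_i) = 20.24 / 251.5 = 0.08047 m/day.
Q = K_eq · A · (Δh/L) = 0.08047 × 2330 × (7.19/20.24) = 66.61 m³/day.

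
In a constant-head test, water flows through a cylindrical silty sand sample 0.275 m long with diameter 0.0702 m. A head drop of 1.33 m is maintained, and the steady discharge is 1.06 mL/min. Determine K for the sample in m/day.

Cross-sectional area A = π·(d/2)² = π × (0.0702/2)² = 0.003870 m².
Convert discharge: 1.06 mL/min = 1.767e-08 m³/s.
Darcy's law rearranged: K = Q·L / (A·Δh) = 1.767e-08 × 0.275 / (0.003870 × 1.33) = 9.438e-07 m/s = 0.08154 m/day.

0.0815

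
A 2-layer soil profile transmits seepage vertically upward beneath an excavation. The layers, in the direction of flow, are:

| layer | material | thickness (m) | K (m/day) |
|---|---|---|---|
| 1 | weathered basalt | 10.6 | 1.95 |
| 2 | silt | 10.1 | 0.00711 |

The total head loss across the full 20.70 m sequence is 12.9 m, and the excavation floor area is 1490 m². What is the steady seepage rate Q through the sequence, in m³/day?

13.5

Flow is perpendicular to layering, so the layers act in series and the equivalent K is the thickness-weighted harmonic mean.
Total thickness L = 10.6 + 10.1 = 20.70 m.
Σ(b_i/K_i) = 10.6/1.95 + 10.1/0.00711 = 1426 d.
K_eq = L / Σ(b_i/K_i) = 20.70 / 1426 = 0.01452 m/day.
Q = K_eq · A · (Δh/L) = 0.01452 × 1490 × (12.9/20.70) = 13.48 m³/day.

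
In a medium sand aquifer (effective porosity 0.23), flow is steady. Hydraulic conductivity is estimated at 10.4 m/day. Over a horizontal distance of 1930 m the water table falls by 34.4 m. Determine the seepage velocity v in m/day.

0.806

Hydraulic gradient i = Δh / L = 34.4 / 1930 = 0.01782.
Darcy flux q = K · i = 10.40 × 0.01782 = 0.1854 m/day.
Seepage velocity v = q / n_e = 0.1854 / 0.23 = 0.8059 m/day.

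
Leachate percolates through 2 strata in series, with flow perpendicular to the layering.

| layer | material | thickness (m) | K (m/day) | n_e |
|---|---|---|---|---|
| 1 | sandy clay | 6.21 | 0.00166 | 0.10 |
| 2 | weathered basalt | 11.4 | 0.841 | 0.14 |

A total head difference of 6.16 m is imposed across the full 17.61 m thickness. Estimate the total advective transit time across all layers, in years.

With flow normal to the layers, continuity requires the same specific discharge q through every layer.
Σ(b_i/K_i) = 6.21/0.00166 + 11.4/0.841 = 3755 d.
q = Δh / Σ(b_i/K_i) = 6.16 / 3755 = 0.001641 m/day.
In each layer the seepage velocity is v_i = q/n_i, so the layer transit time is t_i = b_i·n_i / q:
  layer 1 (sandy clay): t_1 = 6.21 × 0.10 / 0.001641 = 378.5 d
  layer 2 (weathered basalt): t_2 = 11.4 × 0.14 / 0.001641 = 972.8 d
Total t = Σ t_i = 1351 days = 3.700 years.

3.70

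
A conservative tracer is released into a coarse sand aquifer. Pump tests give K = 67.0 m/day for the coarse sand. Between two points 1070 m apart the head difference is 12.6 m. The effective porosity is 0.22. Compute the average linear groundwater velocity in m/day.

3.59

Hydraulic gradient i = Δh / L = 12.6 / 1070 = 0.01178.
Darcy flux q = K · i = 67.00 × 0.01178 = 0.7890 m/day.
Seepage velocity v = q / n_e = 0.7890 / 0.22 = 3.586 m/day.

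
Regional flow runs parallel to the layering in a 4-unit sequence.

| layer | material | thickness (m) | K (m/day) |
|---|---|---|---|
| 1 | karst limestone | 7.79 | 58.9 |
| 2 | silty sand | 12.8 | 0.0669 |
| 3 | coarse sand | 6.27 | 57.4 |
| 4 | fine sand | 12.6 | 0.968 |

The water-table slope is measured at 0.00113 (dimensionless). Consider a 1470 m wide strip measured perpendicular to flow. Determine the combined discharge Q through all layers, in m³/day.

1380

Flow is parallel to layering, so each bed carries its own Darcy discharge and the transmissivities add.
Σ(K_i·b_i) = 58.9×7.79 + 0.0669×12.8 + 57.4×6.27 + 0.968×12.6 = 831.8 m²/day.
Hydraulic gradient i = 0.00113.
Q = Σ(K_i·b_i) · W · i = 831.8 × 1470 × 0.001130 = 1382 m³/day.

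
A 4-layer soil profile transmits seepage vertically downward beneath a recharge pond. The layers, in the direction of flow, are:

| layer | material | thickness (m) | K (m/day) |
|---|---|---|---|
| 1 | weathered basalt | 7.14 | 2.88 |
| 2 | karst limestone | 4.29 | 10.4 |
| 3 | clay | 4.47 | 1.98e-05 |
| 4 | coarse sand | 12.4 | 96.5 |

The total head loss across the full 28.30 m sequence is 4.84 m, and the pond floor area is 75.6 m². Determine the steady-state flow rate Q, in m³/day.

Flow is perpendicular to layering, so the layers act in series and the equivalent K is the thickness-weighted harmonic mean.
Total thickness L = 7.14 + 4.29 + 4.47 + 12.4 = 28.30 m.
Σ(b_i/K_i) = 7.14/2.88 + 4.29/10.4 + 4.47/1.98e-05 + 12.4/96.5 = 2.258e+05 d.
K_eq = L / Σ(b_i/K_i) = 28.30 / 2.258e+05 = 0.0001254 m/day.
Q = K_eq · A · (Δh/L) = 0.0001254 × 75.6 × (4.84/28.30) = 0.001621 m³/day.

0.00162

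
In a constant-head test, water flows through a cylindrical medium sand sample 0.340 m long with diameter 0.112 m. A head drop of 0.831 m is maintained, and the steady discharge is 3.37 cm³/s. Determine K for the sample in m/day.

Cross-sectional area A = π·(d/2)² = π × (0.112/2)² = 0.009852 m².
Convert discharge: 3.37 cm³/s = 3.370e-06 m³/s.
Darcy's law rearranged: K = Q·L / (A·Δh) = 3.370e-06 × 0.340 / (0.009852 × 0.831) = 0.0001400 m/s = 12.09 m/day.

12.1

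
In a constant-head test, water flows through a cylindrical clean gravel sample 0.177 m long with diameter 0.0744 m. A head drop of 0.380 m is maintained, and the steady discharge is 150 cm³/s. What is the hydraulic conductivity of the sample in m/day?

Cross-sectional area A = π·(d/2)² = π × (0.0744/2)² = 0.004347 m².
Convert discharge: 150 cm³/s = 0.0001500 m³/s.
Darcy's law rearranged: K = Q·L / (A·Δh) = 0.0001500 × 0.177 / (0.004347 × 0.380) = 0.01607 m/s = 1389 m/day.

1390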